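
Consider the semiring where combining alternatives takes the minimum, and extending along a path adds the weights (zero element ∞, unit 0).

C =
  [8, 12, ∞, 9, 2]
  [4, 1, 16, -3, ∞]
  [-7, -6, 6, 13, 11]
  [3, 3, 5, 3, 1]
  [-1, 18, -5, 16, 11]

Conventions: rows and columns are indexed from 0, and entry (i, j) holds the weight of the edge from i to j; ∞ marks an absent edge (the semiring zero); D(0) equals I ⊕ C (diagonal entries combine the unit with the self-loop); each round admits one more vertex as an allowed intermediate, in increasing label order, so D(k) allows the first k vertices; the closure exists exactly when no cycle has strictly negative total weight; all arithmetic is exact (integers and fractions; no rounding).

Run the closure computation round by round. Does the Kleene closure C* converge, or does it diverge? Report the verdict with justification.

D(0):
  [0, 12, ∞, 9, 2]
  [4, 0, 16, -3, ∞]
  [-7, -6, 0, 13, 11]
  [3, 3, 5, 0, 1]
  [-1, 18, -5, 16, 0]
D(1):
  [0, 12, ∞, 9, 2]
  [4, 0, 16, -3, 6]
  [-7, -6, 0, 2, -5]
  [3, 3, 5, 0, 1]
  [-1, 11, -5, 8, 0]
D(2):
  [0, 12, 28, 9, 2]
  [4, 0, 16, -3, 6]
  [-7, -6, 0, -9, -5]
  [3, 3, 5, 0, 1]
  [-1, 11, -5, 8, 0]
Detection: at round 3, diagonal entry (3, 3) turns strictly negative.
Key observation: the cycle 3->2->1->3 has total weight 5 + (-6) + (-3), which is strictly negative.
Answer: DIVERGES — negative cycle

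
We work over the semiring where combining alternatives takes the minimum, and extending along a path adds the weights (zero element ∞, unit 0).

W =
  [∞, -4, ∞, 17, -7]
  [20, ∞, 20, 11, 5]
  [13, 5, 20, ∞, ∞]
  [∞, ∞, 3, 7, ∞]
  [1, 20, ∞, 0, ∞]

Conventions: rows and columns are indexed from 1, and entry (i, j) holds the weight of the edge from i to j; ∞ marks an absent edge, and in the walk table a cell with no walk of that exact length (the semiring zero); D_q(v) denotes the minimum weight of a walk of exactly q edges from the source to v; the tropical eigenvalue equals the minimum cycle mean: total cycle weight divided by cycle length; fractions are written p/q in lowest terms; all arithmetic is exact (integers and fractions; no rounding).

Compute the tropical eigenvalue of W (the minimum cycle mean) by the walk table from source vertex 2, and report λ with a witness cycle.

q=0: [∞, 0, ∞, ∞, ∞]
q=1: [20, ∞, 20, 11, 5]
q=2: [6, 16, 14, 5, 13]
q=3: [14, 2, 8, 12, -1]
q=4: [0, 10, 15, -1, 7]
q=5: [8, -4, 2, 6, -7]
Optimal cycle mean attained by: cycle 1->5->1, total (-7) + 1, length 2.
Answer: λ = -3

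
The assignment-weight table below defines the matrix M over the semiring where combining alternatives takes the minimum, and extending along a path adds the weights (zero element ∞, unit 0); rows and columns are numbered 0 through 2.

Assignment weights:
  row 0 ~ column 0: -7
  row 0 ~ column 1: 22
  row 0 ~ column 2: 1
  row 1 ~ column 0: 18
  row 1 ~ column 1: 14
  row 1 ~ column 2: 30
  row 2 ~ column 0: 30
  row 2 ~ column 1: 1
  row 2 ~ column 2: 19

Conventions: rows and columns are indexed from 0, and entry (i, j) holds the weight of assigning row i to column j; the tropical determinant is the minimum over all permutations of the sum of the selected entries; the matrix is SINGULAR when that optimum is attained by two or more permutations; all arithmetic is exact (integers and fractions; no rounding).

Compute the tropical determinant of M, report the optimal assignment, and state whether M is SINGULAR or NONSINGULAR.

σ = (0, 1, 2): (-7) + 14 + 19 = 26
σ = (0, 2, 1): (-7) + 30 + 1 = 24
σ = (1, 0, 2): 22 + 18 + 19 = 59
σ = (1, 2, 0): 22 + 30 + 30 = 82
σ = (2, 0, 1): 1 + 18 + 1 = 20
σ = (2, 1, 0): 1 + 14 + 30 = 45
Optimal value attained by: σ = (2, 0, 1).
Answer: det⊕(M) = 20; verdict: NONSINGULAR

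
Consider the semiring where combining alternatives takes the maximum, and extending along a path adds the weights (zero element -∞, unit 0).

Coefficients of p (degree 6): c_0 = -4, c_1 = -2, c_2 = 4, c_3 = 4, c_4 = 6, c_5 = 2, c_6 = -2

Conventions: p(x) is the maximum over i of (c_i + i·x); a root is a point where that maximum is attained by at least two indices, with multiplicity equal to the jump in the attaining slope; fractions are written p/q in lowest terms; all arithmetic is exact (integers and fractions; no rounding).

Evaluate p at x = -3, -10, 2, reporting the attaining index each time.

p(-3) = max(-4+0·(-3)=-4, -2+1·(-3)=-5, 4+2·(-3)=-2, 4+3·(-3)=-5, 6+4·(-3)=-6, 2+5·(-3)=-13, -2+6·(-3)=-20) = -2 (attained by i=2)
p(-10) = max(-4+0·(-10)=-4, -2+1·(-10)=-12, 4+2·(-10)=-16, 4+3·(-10)=-26, 6+4·(-10)=-34, 2+5·(-10)=-48, -2+6·(-10)=-62) = -4 (attained by i=0)
p(2) = max(-4+0·2=-4, -2+1·2=0, 4+2·2=8, 4+3·2=10, 6+4·2=14, 2+5·2=12, -2+6·2=10) = 14 (attained by i=4)
Answer: p(-3) = -2; p(-10) = -4; p(2) = 14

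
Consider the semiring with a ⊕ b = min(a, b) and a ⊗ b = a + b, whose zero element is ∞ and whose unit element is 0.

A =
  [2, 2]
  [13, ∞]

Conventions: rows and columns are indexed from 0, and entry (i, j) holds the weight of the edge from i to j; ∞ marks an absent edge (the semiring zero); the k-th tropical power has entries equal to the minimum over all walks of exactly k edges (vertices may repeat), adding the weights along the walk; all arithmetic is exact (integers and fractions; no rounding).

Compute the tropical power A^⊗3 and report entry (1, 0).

A^⊗2:
  [4, 4]
  [15, 15]
A^⊗3:
  [6, 6]
  [17, 17]
Key observation: the optimum is the walk 1->0->0->0, with weight 13 + 2 + 2 = 17.
Optimal value attained by: walk 1->0->0->0.
Answer: (A^⊗3)[1][0] = 17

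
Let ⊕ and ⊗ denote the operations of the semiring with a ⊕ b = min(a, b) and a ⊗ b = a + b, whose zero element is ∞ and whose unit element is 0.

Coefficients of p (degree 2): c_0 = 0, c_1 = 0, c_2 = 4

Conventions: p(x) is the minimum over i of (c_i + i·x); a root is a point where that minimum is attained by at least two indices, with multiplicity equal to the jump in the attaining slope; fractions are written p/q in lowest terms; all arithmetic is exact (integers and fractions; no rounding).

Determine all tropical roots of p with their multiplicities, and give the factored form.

hull edge (i=0, c=0) to (i=1, c=0): slope 0, span 1
hull edge (i=1, c=0) to (i=2, c=4): slope 4, span 1
Factored form: p(x) = 4 ⊗ (x ⊕ (-4)) ⊗ (x ⊕ 0)
Answer: roots = -4 (mult 1), 0 (mult 1)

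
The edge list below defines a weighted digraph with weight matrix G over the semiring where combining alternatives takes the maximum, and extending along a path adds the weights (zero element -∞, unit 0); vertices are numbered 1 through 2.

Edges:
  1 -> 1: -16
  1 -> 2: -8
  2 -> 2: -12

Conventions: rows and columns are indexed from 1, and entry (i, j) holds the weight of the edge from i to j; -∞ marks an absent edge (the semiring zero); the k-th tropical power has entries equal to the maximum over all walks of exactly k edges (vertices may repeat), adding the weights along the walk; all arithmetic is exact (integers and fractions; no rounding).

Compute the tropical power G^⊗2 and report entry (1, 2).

G^⊗2:
  [-32, -20]
  [-∞, -24]
Key observation: the optimum is the walk 1->2->2, with weight (-8) + (-12) = -20.
Optimal value attained by: walk 1->2->2.
Answer: (G^⊗2)[1][2] = -20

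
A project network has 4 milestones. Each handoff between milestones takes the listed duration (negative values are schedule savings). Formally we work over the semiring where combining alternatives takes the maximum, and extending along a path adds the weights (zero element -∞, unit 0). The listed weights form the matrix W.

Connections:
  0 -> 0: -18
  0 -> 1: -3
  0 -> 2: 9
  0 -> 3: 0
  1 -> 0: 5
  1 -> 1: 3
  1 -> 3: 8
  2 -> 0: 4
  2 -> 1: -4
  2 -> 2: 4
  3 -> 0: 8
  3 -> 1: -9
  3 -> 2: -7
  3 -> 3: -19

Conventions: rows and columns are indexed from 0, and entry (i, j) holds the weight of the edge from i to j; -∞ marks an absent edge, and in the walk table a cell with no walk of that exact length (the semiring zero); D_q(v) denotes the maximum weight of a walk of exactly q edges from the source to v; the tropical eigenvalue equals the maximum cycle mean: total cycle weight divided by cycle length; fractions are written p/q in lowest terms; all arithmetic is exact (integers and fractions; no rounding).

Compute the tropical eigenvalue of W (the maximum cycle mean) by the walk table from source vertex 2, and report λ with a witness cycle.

q=0: [-∞, -∞, 0, -∞]
q=1: [4, -4, 4, -∞]
q=2: [8, 1, 13, 4]
q=3: [17, 9, 17, 9]
q=4: [21, 14, 26, 17]
Optimal cycle mean attained by: cycle 0->2->0, total 9 + 4, length 2.
Answer: λ = 13/2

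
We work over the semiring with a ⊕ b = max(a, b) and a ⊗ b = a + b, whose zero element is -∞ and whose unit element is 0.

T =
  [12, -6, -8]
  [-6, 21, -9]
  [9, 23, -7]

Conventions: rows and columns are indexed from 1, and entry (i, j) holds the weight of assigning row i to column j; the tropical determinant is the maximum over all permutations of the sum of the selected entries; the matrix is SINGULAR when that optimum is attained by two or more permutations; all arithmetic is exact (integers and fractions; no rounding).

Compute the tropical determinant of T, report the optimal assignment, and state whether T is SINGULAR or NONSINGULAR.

σ = (1, 2, 3): 12 + 21 + (-7) = 26
σ = (1, 3, 2): 12 + (-9) + 23 = 26
σ = (2, 1, 3): (-6) + (-6) + (-7) = -19
σ = (2, 3, 1): (-6) + (-9) + 9 = -6
σ = (3, 1, 2): (-8) + (-6) + 23 = 9
σ = (3, 2, 1): (-8) + 21 + 9 = 22
Optimal value attained by: σ = (1, 2, 3).
Answer: det⊕(T) = 26; verdict: SINGULAR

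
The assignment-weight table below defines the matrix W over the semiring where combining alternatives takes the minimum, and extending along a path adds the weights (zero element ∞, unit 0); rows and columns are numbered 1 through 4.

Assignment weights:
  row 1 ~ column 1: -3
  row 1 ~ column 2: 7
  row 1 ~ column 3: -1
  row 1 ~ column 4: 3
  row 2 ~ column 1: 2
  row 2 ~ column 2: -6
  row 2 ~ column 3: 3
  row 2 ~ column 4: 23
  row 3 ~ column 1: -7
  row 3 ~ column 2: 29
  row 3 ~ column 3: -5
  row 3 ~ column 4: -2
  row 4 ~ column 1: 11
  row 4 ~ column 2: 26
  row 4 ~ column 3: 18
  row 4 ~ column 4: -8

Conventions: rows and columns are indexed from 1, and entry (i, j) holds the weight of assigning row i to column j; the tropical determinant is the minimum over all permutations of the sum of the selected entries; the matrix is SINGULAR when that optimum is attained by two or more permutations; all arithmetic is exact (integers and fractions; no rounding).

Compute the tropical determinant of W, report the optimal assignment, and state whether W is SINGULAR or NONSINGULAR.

σ = (1, 2, 3, 4): (-3) + (-6) + (-5) + (-8) = -22
σ = (1, 2, 4, 3): (-3) + (-6) + (-2) + 18 = 7
σ = (1, 3, 2, 4): (-3) + 3 + 29 + (-8) = 21
σ = (1, 3, 4, 2): (-3) + 3 + (-2) + 26 = 24
σ = (1, 4, 2, 3): (-3) + 23 + 29 + 18 = 67
σ = (1, 4, 3, 2): (-3) + 23 + (-5) + 26 = 41
σ = (2, 1, 3, 4): 7 + 2 + (-5) + (-8) = -4
σ = (2, 1, 4, 3): 7 + 2 + (-2) + 18 = 25
σ = (2, 3, 1, 4): 7 + 3 + (-7) + (-8) = -5
σ = (2, 3, 4, 1): 7 + 3 + (-2) + 11 = 19
σ = (2, 4, 1, 3): 7 + 23 + (-7) + 18 = 41
σ = (2, 4, 3, 1): 7 + 23 + (-5) + 11 = 36
σ = (3, 1, 2, 4): (-1) + 2 + 29 + (-8) = 22
σ = (3, 1, 4, 2): (-1) + 2 + (-2) + 26 = 25
σ = (3, 2, 1, 4): (-1) + (-6) + (-7) + (-8) = -22
σ = (3, 2, 4, 1): (-1) + (-6) + (-2) + 11 = 2
σ = (3, 4, 1, 2): (-1) + 23 + (-7) + 26 = 41
σ = (3, 4, 2, 1): (-1) + 23 + 29 + 11 = 62
σ = (4, 1, 2, 3): 3 + 2 + 29 + 18 = 52
σ = (4, 1, 3, 2): 3 + 2 + (-5) + 26 = 26
σ = (4, 2, 1, 3): 3 + (-6) + (-7) + 18 = 8
σ = (4, 2, 3, 1): 3 + (-6) + (-5) + 11 = 3
σ = (4, 3, 1, 2): 3 + 3 + (-7) + 26 = 25
σ = (4, 3, 2, 1): 3 + 3 + 29 + 11 = 46
Optimal value attained by: σ = (1, 2, 3, 4).
Answer: det⊕(W) = -22; verdict: SINGULAR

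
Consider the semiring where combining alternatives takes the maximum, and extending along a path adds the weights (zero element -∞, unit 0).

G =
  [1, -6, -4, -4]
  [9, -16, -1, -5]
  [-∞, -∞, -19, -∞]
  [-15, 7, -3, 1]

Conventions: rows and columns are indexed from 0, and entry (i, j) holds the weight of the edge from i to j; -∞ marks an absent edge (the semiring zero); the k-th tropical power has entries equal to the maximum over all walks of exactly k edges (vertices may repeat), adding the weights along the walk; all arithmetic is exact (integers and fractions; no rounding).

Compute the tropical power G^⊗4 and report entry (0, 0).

G^⊗2:
  [3, 3, -3, -3]
  [10, 3, 5, 5]
  [-∞, -∞, -38, -∞]
  [16, 8, 6, 2]
G^⊗3:
  [12, 4, 2, -1]
  [12, 12, 6, 6]
  [-∞, -∞, -57, -∞]
  [17, 10, 12, 12]
G^⊗4:
  [13, 6, 8, 8]
  [21, 13, 11, 8]
  [-∞, -∞, -76, -∞]
  [19, 19, 13, 13]
Key observation: the optimum is the walk 0->0->3->1->0, with weight 1 + (-4) + 7 + 9 = 13.
Optimal value attained by: walk 0->0->3->1->0.
Answer: (G^⊗4)[0][0] = 13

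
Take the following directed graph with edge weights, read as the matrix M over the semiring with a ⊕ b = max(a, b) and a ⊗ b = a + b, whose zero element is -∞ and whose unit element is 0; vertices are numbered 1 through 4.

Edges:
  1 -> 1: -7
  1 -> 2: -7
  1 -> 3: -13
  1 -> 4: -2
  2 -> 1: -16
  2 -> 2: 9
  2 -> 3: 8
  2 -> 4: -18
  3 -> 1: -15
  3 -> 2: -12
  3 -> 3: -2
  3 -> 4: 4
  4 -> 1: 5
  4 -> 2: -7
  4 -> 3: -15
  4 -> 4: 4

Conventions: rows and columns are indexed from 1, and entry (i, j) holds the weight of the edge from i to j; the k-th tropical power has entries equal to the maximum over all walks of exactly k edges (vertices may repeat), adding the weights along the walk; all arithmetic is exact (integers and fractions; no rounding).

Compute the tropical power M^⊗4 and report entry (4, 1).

M^⊗2:
  [3, 2, 1, 2]
  [-7, 18, 17, 12]
  [9, -3, -4, 8]
  [9, 2, 1, 8]
M^⊗3:
  [7, 11, 10, 6]
  [17, 27, 26, 21]
  [13, 6, 5, 12]
  [13, 11, 10, 12]
M^⊗4:
  [11, 20, 19, 14]
  [26, 36, 35, 30]
  [17, 15, 14, 16]
  [17, 20, 19, 16]
Key observation: the optimum is the walk 4->4->4->4->1, with weight 4 + 4 + 4 + 5 = 17.
Optimal value attained by: walk 4->4->4->4->1.
Answer: (M^⊗4)[4][1] = 17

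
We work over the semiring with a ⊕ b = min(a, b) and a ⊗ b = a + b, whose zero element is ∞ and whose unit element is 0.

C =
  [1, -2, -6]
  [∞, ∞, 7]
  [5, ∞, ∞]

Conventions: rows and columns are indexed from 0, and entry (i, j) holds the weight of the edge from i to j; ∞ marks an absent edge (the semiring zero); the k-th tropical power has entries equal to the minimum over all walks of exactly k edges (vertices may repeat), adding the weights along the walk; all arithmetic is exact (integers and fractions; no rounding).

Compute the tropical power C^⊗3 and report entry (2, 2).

C^⊗2:
  [-1, -1, -5]
  [12, ∞, ∞]
  [6, 3, -1]
C^⊗3:
  [0, -3, -7]
  [13, 10, 6]
  [4, 4, 0]
Key observation: the optimum is the walk 2->0->0->2, with weight 5 + 1 + (-6) = 0.
Optimal value attained by: walk 2->0->0->2.
Answer: (C^⊗3)[2][2] = 0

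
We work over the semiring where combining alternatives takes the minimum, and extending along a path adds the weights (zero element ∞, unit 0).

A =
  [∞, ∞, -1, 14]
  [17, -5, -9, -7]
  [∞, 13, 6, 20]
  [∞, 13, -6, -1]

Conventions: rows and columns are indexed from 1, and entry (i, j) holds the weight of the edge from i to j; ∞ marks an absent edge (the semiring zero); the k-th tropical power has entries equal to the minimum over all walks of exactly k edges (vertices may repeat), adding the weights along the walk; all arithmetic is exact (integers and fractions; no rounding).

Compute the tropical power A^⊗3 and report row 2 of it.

A^⊗2:
  [∞, 12, 5, 13]
  [12, -10, -14, -12]
  [30, 8, 4, 6]
  [30, 7, -7, -2]
A^⊗3:
  [29, 7, 3, 5]
  [7, -15, -19, -17]
  [25, 3, -1, 1]
  [24, 2, -8, -3]
Answer: row 2 of A^⊗3 = [7, -15, -19, -17]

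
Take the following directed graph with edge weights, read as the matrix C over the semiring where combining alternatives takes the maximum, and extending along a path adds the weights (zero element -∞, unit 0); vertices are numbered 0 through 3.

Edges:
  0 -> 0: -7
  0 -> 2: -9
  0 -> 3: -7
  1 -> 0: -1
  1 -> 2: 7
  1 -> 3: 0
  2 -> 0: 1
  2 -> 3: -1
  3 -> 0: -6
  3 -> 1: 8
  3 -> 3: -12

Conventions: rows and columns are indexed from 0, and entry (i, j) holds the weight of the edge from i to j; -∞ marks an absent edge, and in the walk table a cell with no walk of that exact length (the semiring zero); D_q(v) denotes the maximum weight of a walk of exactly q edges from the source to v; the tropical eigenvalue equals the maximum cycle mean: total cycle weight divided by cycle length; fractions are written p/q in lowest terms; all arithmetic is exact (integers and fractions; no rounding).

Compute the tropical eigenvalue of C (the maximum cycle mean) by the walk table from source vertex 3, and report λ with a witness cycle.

q=0: [-∞, -∞, -∞, 0]
q=1: [-6, 8, -∞, -12]
q=2: [7, -4, 15, 8]
q=3: [16, 16, 3, 14]
q=4: [15, 22, 23, 16]
Optimal cycle mean attained by: cycle 1->2->3->1, total 7 + (-1) + 8, length 3.
Answer: λ = 14/3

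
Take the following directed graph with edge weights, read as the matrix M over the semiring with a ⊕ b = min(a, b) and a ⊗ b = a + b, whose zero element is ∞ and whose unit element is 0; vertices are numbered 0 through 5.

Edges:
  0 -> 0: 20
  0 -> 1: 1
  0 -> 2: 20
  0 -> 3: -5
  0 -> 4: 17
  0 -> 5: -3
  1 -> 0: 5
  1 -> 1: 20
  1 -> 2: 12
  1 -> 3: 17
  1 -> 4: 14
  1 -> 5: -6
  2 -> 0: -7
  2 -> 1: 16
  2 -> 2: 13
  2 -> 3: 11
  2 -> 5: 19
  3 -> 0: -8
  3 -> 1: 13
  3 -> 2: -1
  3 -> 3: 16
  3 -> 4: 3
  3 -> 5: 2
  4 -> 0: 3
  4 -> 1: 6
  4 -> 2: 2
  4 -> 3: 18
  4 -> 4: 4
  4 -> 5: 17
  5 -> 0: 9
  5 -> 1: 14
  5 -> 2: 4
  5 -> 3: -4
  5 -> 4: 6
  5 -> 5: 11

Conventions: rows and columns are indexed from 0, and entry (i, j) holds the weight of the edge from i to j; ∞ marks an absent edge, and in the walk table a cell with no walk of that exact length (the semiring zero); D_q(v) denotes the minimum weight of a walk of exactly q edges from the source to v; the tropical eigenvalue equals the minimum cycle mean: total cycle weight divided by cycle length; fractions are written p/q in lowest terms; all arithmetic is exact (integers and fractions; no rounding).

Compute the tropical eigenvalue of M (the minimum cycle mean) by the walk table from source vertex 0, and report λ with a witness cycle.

q=0: [0, ∞, ∞, ∞, ∞, ∞]
q=1: [20, 1, 20, -5, 17, -3]
q=2: [-13, 8, -6, -7, -2, -5]
q=3: [-15, -12, -8, -18, -4, -16]
q=4: [-26, -14, -19, -20, -15, -18]
q=5: [-28, -25, -21, -31, -17, -29]
q=6: [-39, -27, -32, -33, -28, -31]
Optimal cycle mean attained by: cycle 0->3->0, total (-5) + (-8), length 2.
Answer: λ = -13/2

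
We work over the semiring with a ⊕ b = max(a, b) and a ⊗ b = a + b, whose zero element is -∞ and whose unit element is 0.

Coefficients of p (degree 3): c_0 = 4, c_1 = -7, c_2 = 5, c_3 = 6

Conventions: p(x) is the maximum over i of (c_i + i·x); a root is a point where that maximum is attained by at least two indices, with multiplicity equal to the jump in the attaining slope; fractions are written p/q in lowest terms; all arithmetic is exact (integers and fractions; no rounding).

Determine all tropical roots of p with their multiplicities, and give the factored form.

hull edge (i=0, c=4) to (i=3, c=6): slope 2/3, span 3
Factored form: p(x) = 6 ⊗ (x ⊕ (-2/3)) ⊗ (x ⊕ (-2/3)) ⊗ (x ⊕ (-2/3))
Answer: roots = -2/3 (mult 3)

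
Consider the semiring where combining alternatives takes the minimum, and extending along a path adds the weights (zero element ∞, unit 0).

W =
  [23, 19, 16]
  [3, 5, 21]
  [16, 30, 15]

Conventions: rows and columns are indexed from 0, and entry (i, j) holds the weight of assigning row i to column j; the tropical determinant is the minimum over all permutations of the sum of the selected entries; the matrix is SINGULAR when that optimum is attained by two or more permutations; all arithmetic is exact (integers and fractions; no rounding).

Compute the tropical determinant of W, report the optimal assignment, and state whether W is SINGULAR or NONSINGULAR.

σ = (0, 1, 2): 23 + 5 + 15 = 43
σ = (0, 2, 1): 23 + 21 + 30 = 74
σ = (1, 0, 2): 19 + 3 + 15 = 37
σ = (1, 2, 0): 19 + 21 + 16 = 56
σ = (2, 0, 1): 16 + 3 + 30 = 49
σ = (2, 1, 0): 16 + 5 + 16 = 37
Optimal value attained by: σ = (1, 0, 2).
Answer: det⊕(W) = 37; verdict: SINGULAR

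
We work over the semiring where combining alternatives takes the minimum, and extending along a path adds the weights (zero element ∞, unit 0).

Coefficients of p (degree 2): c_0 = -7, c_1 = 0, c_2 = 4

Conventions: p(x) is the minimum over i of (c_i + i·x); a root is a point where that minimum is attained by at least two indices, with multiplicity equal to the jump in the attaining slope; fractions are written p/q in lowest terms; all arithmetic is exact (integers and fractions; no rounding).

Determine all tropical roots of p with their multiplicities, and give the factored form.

hull edge (i=0, c=-7) to (i=2, c=4): slope 11/2, span 2
Factored form: p(x) = 4 ⊗ (x ⊕ (-11/2)) ⊗ (x ⊕ (-11/2))
Answer: roots = -11/2 (mult 2)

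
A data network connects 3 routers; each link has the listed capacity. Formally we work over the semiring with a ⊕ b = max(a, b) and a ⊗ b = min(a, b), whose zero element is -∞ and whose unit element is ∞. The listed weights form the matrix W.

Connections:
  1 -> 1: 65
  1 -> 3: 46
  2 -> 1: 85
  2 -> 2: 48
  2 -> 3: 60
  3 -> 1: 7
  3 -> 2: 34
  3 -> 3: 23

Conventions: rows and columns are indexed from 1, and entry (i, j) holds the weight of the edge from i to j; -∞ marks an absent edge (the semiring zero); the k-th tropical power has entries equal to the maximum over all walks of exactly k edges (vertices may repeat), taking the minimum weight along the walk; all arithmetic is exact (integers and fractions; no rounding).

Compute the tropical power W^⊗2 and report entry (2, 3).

W^⊗2:
  [65, 34, 46]
  [65, 48, 48]
  [34, 34, 34]
Key observation: the optimum is the walk 2->2->3, with weight 48 min 60 = 48.
Optimal value attained by: walk 2->2->3.
Answer: (W^⊗2)[2][3] = 48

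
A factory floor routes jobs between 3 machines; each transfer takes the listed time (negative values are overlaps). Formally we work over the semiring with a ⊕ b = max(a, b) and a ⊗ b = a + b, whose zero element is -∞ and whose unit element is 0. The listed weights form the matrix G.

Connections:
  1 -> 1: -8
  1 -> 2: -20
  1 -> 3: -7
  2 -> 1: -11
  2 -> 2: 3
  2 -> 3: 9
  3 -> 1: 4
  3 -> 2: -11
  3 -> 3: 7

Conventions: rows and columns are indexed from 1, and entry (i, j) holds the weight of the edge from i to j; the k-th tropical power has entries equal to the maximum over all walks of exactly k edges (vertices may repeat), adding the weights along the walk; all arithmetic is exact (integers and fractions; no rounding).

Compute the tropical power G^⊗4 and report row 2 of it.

G^⊗2:
  [-3, -17, 0]
  [13, 6, 16]
  [11, -4, 14]
G^⊗3:
  [4, -11, 7]
  [20, 9, 23]
  [18, 3, 21]
G^⊗4:
  [11, -4, 14]
  [27, 12, 30]
  [25, 10, 28]
Answer: row 2 of G^⊗4 = [27, 12, 30]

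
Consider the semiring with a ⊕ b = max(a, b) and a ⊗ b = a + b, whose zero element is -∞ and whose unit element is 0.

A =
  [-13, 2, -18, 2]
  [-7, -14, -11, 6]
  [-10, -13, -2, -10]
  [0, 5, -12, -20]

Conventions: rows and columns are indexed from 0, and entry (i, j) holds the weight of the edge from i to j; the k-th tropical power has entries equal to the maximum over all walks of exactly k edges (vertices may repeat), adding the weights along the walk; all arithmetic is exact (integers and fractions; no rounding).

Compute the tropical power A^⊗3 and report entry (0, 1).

A^⊗2:
  [2, 7, -9, 8]
  [6, 11, -6, -5]
  [-10, -5, -4, -7]
  [-2, 2, -6, 11]
A^⊗3:
  [8, 13, -4, 13]
  [4, 8, 0, 17]
  [-7, -2, -6, 1]
  [11, 16, -1, 8]
Key observation: the optimum is the walk 0->1->3->1, with weight 2 + 6 + 5 = 13.
Optimal value attained by: walk 0->1->3->1.
Answer: (A^⊗3)[0][1] = 13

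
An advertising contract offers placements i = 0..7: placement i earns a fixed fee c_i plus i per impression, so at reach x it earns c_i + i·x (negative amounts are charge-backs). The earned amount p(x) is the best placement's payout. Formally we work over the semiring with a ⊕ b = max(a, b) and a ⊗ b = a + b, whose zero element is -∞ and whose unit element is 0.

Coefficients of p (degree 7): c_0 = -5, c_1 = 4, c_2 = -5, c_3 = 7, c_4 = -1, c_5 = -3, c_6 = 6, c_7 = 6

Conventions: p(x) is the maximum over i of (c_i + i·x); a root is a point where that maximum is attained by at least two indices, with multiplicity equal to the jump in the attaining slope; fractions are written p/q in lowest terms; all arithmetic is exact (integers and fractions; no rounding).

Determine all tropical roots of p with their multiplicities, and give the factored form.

hull edge (i=0, c=-5) to (i=1, c=4): slope 9, span 1
hull edge (i=1, c=4) to (i=3, c=7): slope 3/2, span 2
hull edge (i=3, c=7) to (i=7, c=6): slope -1/4, span 4
Factored form: p(x) = 6 ⊗ (x ⊕ (-9)) ⊗ (x ⊕ (-3/2)) ⊗ (x ⊕ (-3/2)) ⊗ (x ⊕ 1/4) ⊗ (x ⊕ 1/4) ⊗ (x ⊕ 1/4) ⊗ (x ⊕ 1/4)
Answer: roots = -9 (mult 1), -3/2 (mult 2), 1/4 (mult 4)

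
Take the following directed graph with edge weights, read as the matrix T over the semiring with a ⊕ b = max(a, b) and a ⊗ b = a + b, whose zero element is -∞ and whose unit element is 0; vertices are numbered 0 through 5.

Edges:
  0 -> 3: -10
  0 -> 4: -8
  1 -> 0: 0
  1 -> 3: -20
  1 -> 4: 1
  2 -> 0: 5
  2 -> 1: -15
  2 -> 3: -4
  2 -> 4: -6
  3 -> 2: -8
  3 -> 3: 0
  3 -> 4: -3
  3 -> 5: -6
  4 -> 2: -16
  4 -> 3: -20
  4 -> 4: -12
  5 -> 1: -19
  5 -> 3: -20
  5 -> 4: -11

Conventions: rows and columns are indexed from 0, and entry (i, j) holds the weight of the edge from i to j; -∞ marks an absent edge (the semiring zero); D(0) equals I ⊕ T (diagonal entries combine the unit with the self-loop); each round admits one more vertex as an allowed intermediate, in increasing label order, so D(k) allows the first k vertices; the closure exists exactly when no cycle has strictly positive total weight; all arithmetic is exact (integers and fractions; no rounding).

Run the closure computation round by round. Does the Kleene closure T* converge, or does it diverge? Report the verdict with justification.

D(0):
  [0, -∞, -∞, -10, -8, -∞]
  [0, 0, -∞, -20, 1, -∞]
  [5, -15, 0, -4, -6, -∞]
  [-∞, -∞, -8, 0, -3, -6]
  [-∞, -∞, -16, -20, 0, -∞]
  [-∞, -19, -∞, -20, -11, 0]
D(1):
  [0, -∞, -∞, -10, -8, -∞]
  [0, 0, -∞, -10, 1, -∞]
  [5, -15, 0, -4, -3, -∞]
  [-∞, -∞, -8, 0, -3, -6]
  [-∞, -∞, -16, -20, 0, -∞]
  [-∞, -19, -∞, -20, -11, 0]
D(2):
  [0, -∞, -∞, -10, -8, -∞]
  [0, 0, -∞, -10, 1, -∞]
  [5, -15, 0, -4, -3, -∞]
  [-∞, -∞, -8, 0, -3, -6]
  [-∞, -∞, -16, -20, 0, -∞]
  [-19, -19, -∞, -20, -11, 0]
D(3):
  [0, -∞, -∞, -10, -8, -∞]
  [0, 0, -∞, -10, 1, -∞]
  [5, -15, 0, -4, -3, -∞]
  [-3, -23, -8, 0, -3, -6]
  [-11, -31, -16, -20, 0, -∞]
  [-19, -19, -∞, -20, -11, 0]
D(4):
  [0, -33, -18, -10, -8, -16]
  [0, 0, -18, -10, 1, -16]
  [5, -15, 0, -4, -3, -10]
  [-3, -23, -8, 0, -3, -6]
  [-11, -31, -16, -20, 0, -26]
  [-19, -19, -28, -20, -11, 0]
D(5):
  [0, -33, -18, -10, -8, -16]
  [0, 0, -15, -10, 1, -16]
  [5, -15, 0, -4, -3, -10]
  [-3, -23, -8, 0, -3, -6]
  [-11, -31, -16, -20, 0, -26]
  [-19, -19, -27, -20, -11, 0]
D(6):
  [0, -33, -18, -10, -8, -16]
  [0, 0, -15, -10, 1, -16]
  [5, -15, 0, -4, -3, -10]
  [-3, -23, -8, 0, -3, -6]
  [-11, -31, -16, -20, 0, -26]
  [-19, -19, -27, -20, -11, 0]
Key observation: every diagonal entry stays at the unit through all rounds, so no improving cycle exists.
Answer: CONVERGES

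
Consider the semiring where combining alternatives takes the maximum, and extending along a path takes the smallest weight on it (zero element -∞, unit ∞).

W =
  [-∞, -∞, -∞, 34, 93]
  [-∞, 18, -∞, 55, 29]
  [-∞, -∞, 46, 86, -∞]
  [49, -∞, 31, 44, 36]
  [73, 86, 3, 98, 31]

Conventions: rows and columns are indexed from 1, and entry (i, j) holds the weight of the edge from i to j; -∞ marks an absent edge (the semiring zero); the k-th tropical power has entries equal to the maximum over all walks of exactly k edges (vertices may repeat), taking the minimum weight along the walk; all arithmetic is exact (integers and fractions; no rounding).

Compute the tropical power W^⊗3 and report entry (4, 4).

W^⊗2:
  [73, 86, 31, 93, 34]
  [49, 29, 31, 44, 36]
  [49, -∞, 46, 46, 36]
  [44, 36, 31, 44, 49]
  [49, 31, 31, 55, 73]
W^⊗3:
  [49, 34, 31, 55, 73]
  [44, 36, 31, 44, 49]
  [46, 36, 46, 46, 49]
  [49, 49, 31, 49, 44]
  [73, 73, 31, 73, 49]
Key observation: the optimum is the walk 4->1->5->4, with weight 49 min 93 min 98 = 49.
Optimal value attained by: walk 4->1->5->4.
Answer: (W^⊗3)[4][4] = 49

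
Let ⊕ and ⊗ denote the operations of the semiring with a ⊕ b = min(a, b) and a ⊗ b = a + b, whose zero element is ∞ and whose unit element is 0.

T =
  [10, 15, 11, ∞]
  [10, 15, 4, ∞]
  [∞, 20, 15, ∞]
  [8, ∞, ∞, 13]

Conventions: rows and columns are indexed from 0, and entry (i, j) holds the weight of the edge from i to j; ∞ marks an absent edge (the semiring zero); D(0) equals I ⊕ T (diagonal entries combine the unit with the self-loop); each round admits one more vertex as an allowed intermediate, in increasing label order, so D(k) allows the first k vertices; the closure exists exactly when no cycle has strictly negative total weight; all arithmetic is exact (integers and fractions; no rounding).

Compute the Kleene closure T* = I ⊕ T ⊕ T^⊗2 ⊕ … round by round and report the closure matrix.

D(0):
  [0, 15, 11, ∞]
  [10, 0, 4, ∞]
  [∞, 20, 0, ∞]
  [8, ∞, ∞, 0]
D(1):
  [0, 15, 11, ∞]
  [10, 0, 4, ∞]
  [∞, 20, 0, ∞]
  [8, 23, 19, 0]
D(2):
  [0, 15, 11, ∞]
  [10, 0, 4, ∞]
  [30, 20, 0, ∞]
  [8, 23, 19, 0]
D(3):
  [0, 15, 11, ∞]
  [10, 0, 4, ∞]
  [30, 20, 0, ∞]
  [8, 23, 19, 0]
D(4):
  [0, 15, 11, ∞]
  [10, 0, 4, ∞]
  [30, 20, 0, ∞]
  [8, 23, 19, 0]
Answer: T* = [[0, 15, 11, ∞], [10, 0, 4, ∞], [30, 20, 0, ∞], [8, 23, 19, 0]]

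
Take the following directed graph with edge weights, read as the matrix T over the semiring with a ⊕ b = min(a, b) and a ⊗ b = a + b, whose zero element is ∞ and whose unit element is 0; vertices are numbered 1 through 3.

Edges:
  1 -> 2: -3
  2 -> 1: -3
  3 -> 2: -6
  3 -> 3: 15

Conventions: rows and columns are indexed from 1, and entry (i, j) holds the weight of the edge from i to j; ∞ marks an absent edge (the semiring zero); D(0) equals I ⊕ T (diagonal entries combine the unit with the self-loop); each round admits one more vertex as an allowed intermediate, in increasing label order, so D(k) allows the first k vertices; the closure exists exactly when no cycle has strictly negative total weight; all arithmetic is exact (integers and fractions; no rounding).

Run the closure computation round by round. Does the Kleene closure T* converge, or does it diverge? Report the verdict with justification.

D(0):
  [0, -3, ∞]
  [-3, 0, ∞]
  [∞, -6, 0]
Detection: at round 1, diagonal entry (2, 2) turns strictly negative.
Key observation: the cycle 2->1->2 has total weight (-3) + (-3), which is strictly negative.
Answer: DIVERGES — negative cycle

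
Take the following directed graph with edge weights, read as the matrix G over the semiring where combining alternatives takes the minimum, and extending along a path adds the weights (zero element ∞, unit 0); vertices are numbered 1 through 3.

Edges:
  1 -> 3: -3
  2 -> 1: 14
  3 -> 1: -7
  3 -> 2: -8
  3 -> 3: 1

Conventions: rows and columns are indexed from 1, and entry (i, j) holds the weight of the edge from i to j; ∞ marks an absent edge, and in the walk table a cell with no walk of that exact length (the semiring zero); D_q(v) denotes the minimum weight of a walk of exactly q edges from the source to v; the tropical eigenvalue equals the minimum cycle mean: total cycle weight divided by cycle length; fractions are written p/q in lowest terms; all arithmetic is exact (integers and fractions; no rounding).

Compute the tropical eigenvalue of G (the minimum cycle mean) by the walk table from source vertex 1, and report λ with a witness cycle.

q=0: [0, ∞, ∞]
q=1: [∞, ∞, -3]
q=2: [-10, -11, -2]
q=3: [-9, -10, -13]
Optimal cycle mean attained by: cycle 1->3->1, total (-3) + (-7), length 2.
Answer: λ = -5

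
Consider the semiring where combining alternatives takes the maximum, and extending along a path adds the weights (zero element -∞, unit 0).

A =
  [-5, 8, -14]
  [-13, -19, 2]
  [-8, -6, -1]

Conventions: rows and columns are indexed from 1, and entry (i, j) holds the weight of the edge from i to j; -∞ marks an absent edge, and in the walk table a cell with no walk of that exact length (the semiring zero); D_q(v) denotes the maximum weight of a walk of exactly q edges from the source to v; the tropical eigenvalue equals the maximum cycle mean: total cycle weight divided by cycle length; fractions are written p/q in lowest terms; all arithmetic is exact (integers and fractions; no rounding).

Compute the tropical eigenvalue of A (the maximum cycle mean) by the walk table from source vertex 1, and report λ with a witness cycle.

q=0: [0, -∞, -∞]
q=1: [-5, 8, -14]
q=2: [-5, 3, 10]
q=3: [2, 4, 9]
Optimal cycle mean attained by: cycle 1->2->3->1, total 8 + 2 + (-8), length 3.
Answer: λ = 2/3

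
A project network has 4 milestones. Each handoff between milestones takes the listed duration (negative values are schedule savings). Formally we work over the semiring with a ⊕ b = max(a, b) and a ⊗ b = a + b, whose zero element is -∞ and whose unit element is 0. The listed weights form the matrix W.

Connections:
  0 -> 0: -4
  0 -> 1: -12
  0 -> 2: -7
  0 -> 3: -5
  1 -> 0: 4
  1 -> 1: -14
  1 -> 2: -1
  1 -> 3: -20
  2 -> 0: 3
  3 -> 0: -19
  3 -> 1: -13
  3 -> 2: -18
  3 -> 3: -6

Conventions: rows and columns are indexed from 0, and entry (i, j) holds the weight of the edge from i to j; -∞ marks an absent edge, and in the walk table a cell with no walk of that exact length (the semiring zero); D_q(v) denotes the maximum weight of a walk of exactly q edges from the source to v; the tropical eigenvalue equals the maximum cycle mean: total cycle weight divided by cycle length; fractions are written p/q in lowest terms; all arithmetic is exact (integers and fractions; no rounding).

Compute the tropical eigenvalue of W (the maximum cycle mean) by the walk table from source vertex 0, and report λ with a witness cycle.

q=0: [0, -∞, -∞, -∞]
q=1: [-4, -12, -7, -5]
q=2: [-4, -16, -11, -9]
q=3: [-8, -16, -11, -9]
q=4: [-8, -20, -15, -13]
Optimal cycle mean attained by: cycle 0->2->0, total (-7) + 3, length 2.
Answer: λ = -2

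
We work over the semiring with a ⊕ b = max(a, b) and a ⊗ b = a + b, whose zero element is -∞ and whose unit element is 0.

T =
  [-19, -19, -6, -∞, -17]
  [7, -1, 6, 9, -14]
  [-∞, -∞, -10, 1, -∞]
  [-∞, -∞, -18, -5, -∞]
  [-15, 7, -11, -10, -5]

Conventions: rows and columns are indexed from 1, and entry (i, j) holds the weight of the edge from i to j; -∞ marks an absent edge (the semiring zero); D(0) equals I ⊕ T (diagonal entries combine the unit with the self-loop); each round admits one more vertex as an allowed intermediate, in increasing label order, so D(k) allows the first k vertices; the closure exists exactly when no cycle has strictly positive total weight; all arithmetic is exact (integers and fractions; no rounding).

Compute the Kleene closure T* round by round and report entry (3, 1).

D(0):
  [0, -19, -6, -∞, -17]
  [7, 0, 6, 9, -14]
  [-∞, -∞, 0, 1, -∞]
  [-∞, -∞, -18, 0, -∞]
  [-15, 7, -11, -10, 0]
D(1):
  [0, -19, -6, -∞, -17]
  [7, 0, 6, 9, -10]
  [-∞, -∞, 0, 1, -∞]
  [-∞, -∞, -18, 0, -∞]
  [-15, 7, -11, -10, 0]
D(2):
  [0, -19, -6, -10, -17]
  [7, 0, 6, 9, -10]
  [-∞, -∞, 0, 1, -∞]
  [-∞, -∞, -18, 0, -∞]
  [14, 7, 13, 16, 0]
D(3):
  [0, -19, -6, -5, -17]
  [7, 0, 6, 9, -10]
  [-∞, -∞, 0, 1, -∞]
  [-∞, -∞, -18, 0, -∞]
  [14, 7, 13, 16, 0]
D(4):
  [0, -19, -6, -5, -17]
  [7, 0, 6, 9, -10]
  [-∞, -∞, 0, 1, -∞]
  [-∞, -∞, -18, 0, -∞]
  [14, 7, 13, 16, 0]
D(5):
  [0, -10, -4, -1, -17]
  [7, 0, 6, 9, -10]
  [-∞, -∞, 0, 1, -∞]
  [-∞, -∞, -18, 0, -∞]
  [14, 7, 13, 16, 0]
Answer: T*[3][1] = -∞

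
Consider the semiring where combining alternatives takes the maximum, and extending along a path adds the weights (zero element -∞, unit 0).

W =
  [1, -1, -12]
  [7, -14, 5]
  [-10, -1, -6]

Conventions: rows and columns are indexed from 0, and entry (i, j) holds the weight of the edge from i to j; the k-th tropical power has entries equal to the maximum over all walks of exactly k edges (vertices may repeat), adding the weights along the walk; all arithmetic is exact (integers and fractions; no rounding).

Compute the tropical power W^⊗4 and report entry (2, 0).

W^⊗2:
  [6, 0, 4]
  [8, 6, -1]
  [6, -7, 4]
W^⊗3:
  [7, 5, 5]
  [13, 7, 11]
  [7, 5, -2]
W^⊗4:
  [12, 6, 10]
  [14, 12, 12]
  [12, 6, 10]
Key observation: the optimum is the walk 2->1->0->1->0, with weight (-1) + 7 + (-1) + 7 = 12.
Optimal value attained by: walk 2->1->0->1->0.
Answer: (W^⊗4)[2][0] = 12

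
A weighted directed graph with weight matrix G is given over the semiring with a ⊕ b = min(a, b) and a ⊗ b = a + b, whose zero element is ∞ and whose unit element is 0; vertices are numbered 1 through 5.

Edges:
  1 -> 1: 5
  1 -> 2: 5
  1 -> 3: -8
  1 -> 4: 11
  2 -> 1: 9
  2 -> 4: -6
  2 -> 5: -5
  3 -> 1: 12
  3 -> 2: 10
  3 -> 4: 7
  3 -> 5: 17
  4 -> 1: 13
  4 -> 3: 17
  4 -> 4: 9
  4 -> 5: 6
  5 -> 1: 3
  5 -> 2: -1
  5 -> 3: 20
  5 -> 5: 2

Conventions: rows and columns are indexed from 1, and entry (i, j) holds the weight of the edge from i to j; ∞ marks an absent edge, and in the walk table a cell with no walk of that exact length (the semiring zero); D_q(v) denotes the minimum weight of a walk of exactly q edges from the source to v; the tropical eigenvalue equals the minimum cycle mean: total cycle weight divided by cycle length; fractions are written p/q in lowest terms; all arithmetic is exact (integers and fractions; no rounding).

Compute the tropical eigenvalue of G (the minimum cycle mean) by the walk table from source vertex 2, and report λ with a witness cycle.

q=0: [∞, 0, ∞, ∞, ∞]
q=1: [9, ∞, ∞, -6, -5]
q=2: [-2, -6, 1, 3, -3]
q=3: [0, -4, -10, -12, -11]
q=4: [-8, -12, -8, -10, -9]
q=5: [-6, -10, -16, -18, -17]
Optimal cycle mean attained by: cycle 2->5->2, total (-5) + (-1), length 2.
Answer: λ = -3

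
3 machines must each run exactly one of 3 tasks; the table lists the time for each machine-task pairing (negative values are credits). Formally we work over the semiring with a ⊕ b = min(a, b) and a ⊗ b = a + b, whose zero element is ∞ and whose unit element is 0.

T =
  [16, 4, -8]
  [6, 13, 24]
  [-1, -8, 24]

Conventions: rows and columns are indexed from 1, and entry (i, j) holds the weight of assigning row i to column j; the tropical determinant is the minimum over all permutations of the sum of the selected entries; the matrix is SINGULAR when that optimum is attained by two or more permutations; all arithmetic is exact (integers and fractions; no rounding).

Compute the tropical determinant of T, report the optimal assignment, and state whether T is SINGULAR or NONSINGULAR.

σ = (1, 2, 3): 16 + 13 + 24 = 53
σ = (1, 3, 2): 16 + 24 + (-8) = 32
σ = (2, 1, 3): 4 + 6 + 24 = 34
σ = (2, 3, 1): 4 + 24 + (-1) = 27
σ = (3, 1, 2): (-8) + 6 + (-8) = -10
σ = (3, 2, 1): (-8) + 13 + (-1) = 4
Optimal value attained by: σ = (3, 1, 2).
Answer: det⊕(T) = -10; verdict: NONSINGULAR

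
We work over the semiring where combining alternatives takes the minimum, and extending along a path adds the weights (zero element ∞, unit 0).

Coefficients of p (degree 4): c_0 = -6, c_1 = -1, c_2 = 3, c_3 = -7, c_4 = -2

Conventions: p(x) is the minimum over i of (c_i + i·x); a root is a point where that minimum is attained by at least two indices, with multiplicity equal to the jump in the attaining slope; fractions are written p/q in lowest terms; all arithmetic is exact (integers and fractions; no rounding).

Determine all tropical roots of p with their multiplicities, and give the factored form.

hull edge (i=0, c=-6) to (i=3, c=-7): slope -1/3, span 3
hull edge (i=3, c=-7) to (i=4, c=-2): slope 5, span 1
Factored form: p(x) = -2 ⊗ (x ⊕ (-5)) ⊗ (x ⊕ 1/3) ⊗ (x ⊕ 1/3) ⊗ (x ⊕ 1/3)
Answer: roots = -5 (mult 1), 1/3 (mult 3)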